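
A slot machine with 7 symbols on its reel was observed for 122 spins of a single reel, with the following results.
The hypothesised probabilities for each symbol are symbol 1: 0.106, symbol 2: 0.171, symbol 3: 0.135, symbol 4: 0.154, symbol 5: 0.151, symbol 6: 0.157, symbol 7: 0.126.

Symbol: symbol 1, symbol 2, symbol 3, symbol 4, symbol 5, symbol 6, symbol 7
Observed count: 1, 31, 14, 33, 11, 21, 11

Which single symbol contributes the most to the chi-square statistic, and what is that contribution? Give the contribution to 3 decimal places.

Expected counts E_i = n·p_i: 122×0.106 = 12.932, 122×0.171 = 20.862, 122×0.135 = 16.47, 122×0.154 = 18.788, 122×0.151 = 18.422, 122×0.157 = 19.154, 122×0.126 = 15.372.
χ² = (1−12.932)²/12.932 + (31−20.862)²/20.862 + (14−16.47)²/16.47 + (33−18.788)²/18.788 + (11−18.422)²/18.422 + (21−19.154)²/19.154 + (11−15.372)²/15.372
   = 11.0093 + 4.9266 + 0.3704 + 10.7505 + 2.9902 + 0.1779 + 1.2435
The largest term is for symbol 1: 11.009.

symbol 1, 11.009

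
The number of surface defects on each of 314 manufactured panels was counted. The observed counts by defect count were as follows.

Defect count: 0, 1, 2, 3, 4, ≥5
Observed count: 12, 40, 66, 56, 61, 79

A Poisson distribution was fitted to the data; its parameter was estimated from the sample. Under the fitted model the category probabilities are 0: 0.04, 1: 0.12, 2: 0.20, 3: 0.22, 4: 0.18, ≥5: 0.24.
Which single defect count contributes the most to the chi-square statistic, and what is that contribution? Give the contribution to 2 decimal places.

3, 2.48

Expected counts E_i = n·p_i: 314×0.04 = 12.56, 314×0.12 = 37.68, 314×0.20 = 62.8, 314×0.22 = 69.08, 314×0.18 = 56.52, 314×0.24 = 75.36.
cat         O        E   (O−E)²/E
0          12    12.56      0.025
1          40    37.68      0.143
2          66     62.8      0.163
3          56    69.08      2.477
4          61    56.52      0.355
≥5         79    75.36      0.176
The largest term is for 3: 2.48.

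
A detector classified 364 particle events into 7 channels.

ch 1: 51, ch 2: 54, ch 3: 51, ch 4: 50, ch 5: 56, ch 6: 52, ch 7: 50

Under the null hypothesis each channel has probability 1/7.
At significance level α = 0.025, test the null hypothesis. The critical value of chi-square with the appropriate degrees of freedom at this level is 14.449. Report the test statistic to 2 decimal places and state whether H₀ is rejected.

0.58; do not reject

Expected count for each of the 7 categories: 364/7 = 52.
ch 1: (51 − 52)²/52 = 1/52 = 0.019
ch 2: (54 − 52)²/52 = 4/52 = 0.077
ch 3: (51 − 52)²/52 = 1/52 = 0.019
ch 4: (50 − 52)²/52 = 4/52 = 0.077
ch 5: (56 − 52)²/52 = 16/52 = 0.308
ch 6: (52 − 52)²/52 = 0/52 = 0.000
ch 7: (50 − 52)²/52 = 4/52 = 0.077
Sum = 0.58
df = 6. Since 0.58 < 14.449, we do not reject H₀.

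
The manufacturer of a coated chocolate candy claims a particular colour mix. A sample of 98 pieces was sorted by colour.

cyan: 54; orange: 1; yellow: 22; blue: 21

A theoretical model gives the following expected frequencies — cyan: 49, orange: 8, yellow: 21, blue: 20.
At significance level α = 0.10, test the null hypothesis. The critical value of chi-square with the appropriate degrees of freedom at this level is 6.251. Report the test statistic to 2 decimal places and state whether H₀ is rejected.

6.73; reject

cyan: (54 − 49)²/49 = 25/49 = 0.510
orange: (1 − 8)²/8 = 49/8 = 6.125
yellow: (22 − 21)²/21 = 1/21 = 0.048
blue: (21 − 20)²/20 = 1/20 = 0.050
Sum = 6.73
df = 3. Since 6.73 > 6.251, we reject H₀.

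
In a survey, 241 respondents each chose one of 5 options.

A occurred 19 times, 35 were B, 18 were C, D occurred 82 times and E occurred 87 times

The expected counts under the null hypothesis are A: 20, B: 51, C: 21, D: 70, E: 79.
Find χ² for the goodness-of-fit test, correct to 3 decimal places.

χ² = (19−20)²/20 + (35−51)²/51 + (18−21)²/21 + (82−70)²/70 + (87−79)²/79
   = 0.0500 + 5.0196 + 0.4286 + 2.0571 + 0.8101
Sum = 8.365

8.365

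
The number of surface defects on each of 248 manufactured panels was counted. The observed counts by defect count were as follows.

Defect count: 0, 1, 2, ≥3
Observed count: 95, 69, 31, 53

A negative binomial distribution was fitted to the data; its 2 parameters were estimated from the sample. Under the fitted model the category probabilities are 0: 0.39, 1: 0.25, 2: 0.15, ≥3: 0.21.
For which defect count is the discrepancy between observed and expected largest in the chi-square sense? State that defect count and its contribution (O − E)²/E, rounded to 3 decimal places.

2, 1.033

Expected counts E_i = n·p_i: 248×0.39 = 96.72, 248×0.25 = 62, 248×0.15 = 37.2, 248×0.21 = 52.08.
cat         O        E   (O−E)²/E
0          95    96.72     0.0306
1          69       62     0.7903
2          31     37.2     1.0333
≥3         53    52.08     0.0163
The largest term is for 2: 1.033.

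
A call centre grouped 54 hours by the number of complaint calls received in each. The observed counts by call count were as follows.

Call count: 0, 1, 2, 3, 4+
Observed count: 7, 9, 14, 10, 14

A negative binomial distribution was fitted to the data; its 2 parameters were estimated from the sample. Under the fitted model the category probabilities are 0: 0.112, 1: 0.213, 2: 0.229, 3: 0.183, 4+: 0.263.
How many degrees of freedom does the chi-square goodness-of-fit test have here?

There are k = 5 categories and 2 parameters estimated from the data, so df = 5 − 1 − 2 = 2.

2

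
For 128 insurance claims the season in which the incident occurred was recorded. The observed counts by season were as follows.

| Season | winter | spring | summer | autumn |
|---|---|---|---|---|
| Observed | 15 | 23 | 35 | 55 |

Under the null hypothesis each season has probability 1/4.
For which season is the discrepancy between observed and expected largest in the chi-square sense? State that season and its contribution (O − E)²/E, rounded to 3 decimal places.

Under H₀ each category has probability 1/4, so each expected count is 128/4 = 32.
cat         O        E   (O−E)²/E
winter     15       32     9.0313
spring     23       32     2.5313
summer     35       32     0.2813
autumn     55       32    16.5313
The largest term is for autumn: 16.531.

autumn, 16.531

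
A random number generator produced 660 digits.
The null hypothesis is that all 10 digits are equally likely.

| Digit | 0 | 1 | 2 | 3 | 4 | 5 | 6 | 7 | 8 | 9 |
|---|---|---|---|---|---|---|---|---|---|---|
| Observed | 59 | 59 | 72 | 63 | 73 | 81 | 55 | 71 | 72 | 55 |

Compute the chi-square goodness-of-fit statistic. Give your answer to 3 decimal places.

Expected count for each of the 10 categories: 660/10 = 66.
0: (59 − 66)²/66 = 49/66 = 0.7424
1: (59 − 66)²/66 = 49/66 = 0.7424
2: (72 − 66)²/66 = 36/66 = 0.5455
3: (63 − 66)²/66 = 9/66 = 0.1364
4: (73 − 66)²/66 = 49/66 = 0.7424
5: (81 − 66)²/66 = 225/66 = 3.4091
6: (55 − 66)²/66 = 121/66 = 1.8333
7: (71 − 66)²/66 = 25/66 = 0.3788
8: (72 − 66)²/66 = 36/66 = 0.5455
9: (55 − 66)²/66 = 121/66 = 1.8333
Sum = 10.909

10.909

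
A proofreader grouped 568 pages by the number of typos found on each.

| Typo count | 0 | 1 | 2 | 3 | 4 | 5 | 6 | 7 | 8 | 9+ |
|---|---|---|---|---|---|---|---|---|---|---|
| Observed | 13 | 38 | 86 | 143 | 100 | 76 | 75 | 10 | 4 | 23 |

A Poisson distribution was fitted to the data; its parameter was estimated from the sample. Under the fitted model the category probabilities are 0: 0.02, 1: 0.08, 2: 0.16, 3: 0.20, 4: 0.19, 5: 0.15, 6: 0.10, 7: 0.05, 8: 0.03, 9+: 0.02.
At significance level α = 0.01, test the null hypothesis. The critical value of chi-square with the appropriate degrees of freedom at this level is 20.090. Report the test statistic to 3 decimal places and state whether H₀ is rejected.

Expected counts E_i = n·p_i: 568×0.02 = 11.36, 568×0.08 = 45.44, 568×0.16 = 90.88, 568×0.20 = 113.6, 568×0.19 = 107.92, 568×0.15 = 85.2, 568×0.10 = 56.8, 568×0.05 = 28.4, 568×0.03 = 17.04, 568×0.02 = 11.36.
cat         O        E   (O−E)²/E
0          13    11.36     0.2368
1          38    45.44     1.2182
2          86    90.88     0.2620
3         143    113.6     7.6088
4         100   107.92     0.5812
5          76     85.2     0.9934
6          75     56.8     5.8317
7          10     28.4    11.9211
8           4    17.04     9.9790
9+         23    11.36    11.9269
Sum = 50.559
df = 8. Since 50.559 > 20.090, we reject H₀.

50.559; reject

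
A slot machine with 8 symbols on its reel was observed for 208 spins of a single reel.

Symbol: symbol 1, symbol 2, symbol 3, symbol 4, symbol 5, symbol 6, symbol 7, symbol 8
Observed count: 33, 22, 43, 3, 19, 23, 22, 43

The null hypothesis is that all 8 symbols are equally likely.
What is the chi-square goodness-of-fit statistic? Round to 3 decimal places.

47.923

Expected count for each of the 8 categories: 208/8 = 26.
symbol 1: (33 − 26)²/26 = 49/26 = 1.8846
symbol 2: (22 − 26)²/26 = 16/26 = 0.6154
symbol 3: (43 − 26)²/26 = 289/26 = 11.1154
symbol 4: (3 − 26)²/26 = 529/26 = 20.3462
symbol 5: (19 − 26)²/26 = 49/26 = 1.8846
symbol 6: (23 − 26)²/26 = 9/26 = 0.3462
symbol 7: (22 − 26)²/26 = 16/26 = 0.6154
symbol 8: (43 − 26)²/26 = 289/26 = 11.1154
Sum = 47.923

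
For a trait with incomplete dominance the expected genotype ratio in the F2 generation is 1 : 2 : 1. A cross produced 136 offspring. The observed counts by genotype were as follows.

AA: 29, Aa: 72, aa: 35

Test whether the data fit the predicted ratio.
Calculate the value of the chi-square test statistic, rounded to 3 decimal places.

1.000

Ratio total = 4. Expected counts: 136×1/4 = 34, 136×2/4 = 68, 136×1/4 = 34.
cat         O        E   (O−E)²/E
AA         29       34     0.7353
Aa         72       68     0.2353
aa         35       34     0.0294
Sum = 1.000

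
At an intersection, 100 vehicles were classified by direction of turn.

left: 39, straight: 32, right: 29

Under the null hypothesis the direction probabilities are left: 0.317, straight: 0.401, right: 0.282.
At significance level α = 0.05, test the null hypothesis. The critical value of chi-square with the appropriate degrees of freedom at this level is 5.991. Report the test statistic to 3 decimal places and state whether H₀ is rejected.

Expected counts E_i = n·p_i: 100×0.317 = 31.7, 100×0.401 = 40.1, 100×0.282 = 28.2.
cat           O        E   (O−E)²/E
left         39     31.7     1.6811
straight     32     40.1     1.6362
right        29     28.2     0.0227
Sum = 3.340
df = 2. Since 3.340 < 5.991, we do not reject H₀.

3.340; do not reject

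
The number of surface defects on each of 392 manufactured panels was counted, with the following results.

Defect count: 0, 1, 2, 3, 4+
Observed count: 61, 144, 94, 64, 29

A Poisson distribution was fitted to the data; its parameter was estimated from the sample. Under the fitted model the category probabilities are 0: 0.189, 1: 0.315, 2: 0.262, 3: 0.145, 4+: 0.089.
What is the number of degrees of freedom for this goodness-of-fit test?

There are k = 5 categories and 1 parameter estimated from the data, so df = 5 − 1 − 1 = 3.

3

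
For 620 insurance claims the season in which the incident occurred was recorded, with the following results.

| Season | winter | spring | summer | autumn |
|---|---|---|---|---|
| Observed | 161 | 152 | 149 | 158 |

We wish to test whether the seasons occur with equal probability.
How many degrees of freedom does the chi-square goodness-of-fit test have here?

There are k = 4 categories and no parameters were estimated from the data, so df = 4 − 1 = 3.

3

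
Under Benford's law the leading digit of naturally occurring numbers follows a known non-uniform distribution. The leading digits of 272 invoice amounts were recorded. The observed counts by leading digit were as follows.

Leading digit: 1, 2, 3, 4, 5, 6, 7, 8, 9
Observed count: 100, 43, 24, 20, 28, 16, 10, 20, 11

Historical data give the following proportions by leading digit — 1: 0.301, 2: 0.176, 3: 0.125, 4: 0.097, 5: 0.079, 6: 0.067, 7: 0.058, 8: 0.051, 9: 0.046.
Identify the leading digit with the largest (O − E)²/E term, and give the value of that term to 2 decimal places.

1, 4.01

Expected counts E_i = n·p_i: 272×0.301 = 81.872, 272×0.176 = 47.872, 272×0.125 = 34, 272×0.097 = 26.384, 272×0.079 = 21.488, 272×0.067 = 18.224, 272×0.058 = 15.776, 272×0.051 = 13.872, 272×0.046 = 12.512.
cat         O        E   (O−E)²/E
1         100   81.872      4.014
2          43   47.872      0.496
3          24       34      2.941
4          20   26.384      1.545
5          28   21.488      1.973
6          16   18.224      0.271
7          10   15.776      2.115
8          20   13.872      2.707
9          11   12.512      0.183
The largest term is for 1: 4.01.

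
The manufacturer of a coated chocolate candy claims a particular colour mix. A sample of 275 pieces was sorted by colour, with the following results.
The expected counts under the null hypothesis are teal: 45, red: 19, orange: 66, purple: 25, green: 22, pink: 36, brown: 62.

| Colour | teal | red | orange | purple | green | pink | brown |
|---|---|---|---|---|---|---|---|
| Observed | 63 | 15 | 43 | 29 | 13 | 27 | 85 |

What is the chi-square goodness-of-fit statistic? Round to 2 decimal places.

31.16

cat         O        E   (O−E)²/E
teal       63       45      7.200
red        15       19      0.842
orange     43       66      8.015
purple     29       25      0.640
green      13       22      3.682
pink       27       36      2.250
brown      85       62      8.532
Sum = 31.16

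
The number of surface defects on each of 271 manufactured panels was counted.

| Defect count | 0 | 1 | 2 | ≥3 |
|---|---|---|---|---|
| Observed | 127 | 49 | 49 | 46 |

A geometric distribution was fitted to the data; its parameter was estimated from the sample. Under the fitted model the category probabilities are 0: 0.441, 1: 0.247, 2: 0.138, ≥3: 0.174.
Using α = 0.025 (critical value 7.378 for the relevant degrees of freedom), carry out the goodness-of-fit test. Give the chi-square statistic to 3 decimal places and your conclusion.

8.903; reject

Expected counts E_i = n·p_i: 271×0.441 = 119.511, 271×0.247 = 66.937, 271×0.138 = 37.398, 271×0.174 = 47.154.
cat         O        E   (O−E)²/E
0         127  119.511     0.4693
1          49   66.937     4.8065
2          49   37.398     3.5993
≥3         46   47.154     0.0282
Sum = 8.903
df = 2. Since 8.903 > 7.378, we reject H₀.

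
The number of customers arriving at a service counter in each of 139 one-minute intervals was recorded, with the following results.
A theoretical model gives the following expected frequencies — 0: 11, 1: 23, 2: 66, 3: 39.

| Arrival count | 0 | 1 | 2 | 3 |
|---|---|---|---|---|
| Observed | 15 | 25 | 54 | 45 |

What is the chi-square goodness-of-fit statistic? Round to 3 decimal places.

4.733

χ² = (15−11)²/11 + (25−23)²/23 + (54−66)²/66 + (45−39)²/39
   = 1.4545 + 0.1739 + 2.1818 + 0.9231
Sum = 4.733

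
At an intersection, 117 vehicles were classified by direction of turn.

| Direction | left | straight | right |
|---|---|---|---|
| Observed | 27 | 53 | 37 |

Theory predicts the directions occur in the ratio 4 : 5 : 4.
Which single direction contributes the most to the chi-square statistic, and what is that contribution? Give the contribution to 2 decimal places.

left, 2.25

Ratio total = 13. Expected counts: 117×4/13 = 36, 117×5/13 = 45, 117×4/13 = 36.
left: (27 − 36)²/36 = 81/36 = 2.250
straight: (53 − 45)²/45 = 64/45 = 1.422
right: (37 − 36)²/36 = 1/36 = 0.028
The largest term is for left: 2.25.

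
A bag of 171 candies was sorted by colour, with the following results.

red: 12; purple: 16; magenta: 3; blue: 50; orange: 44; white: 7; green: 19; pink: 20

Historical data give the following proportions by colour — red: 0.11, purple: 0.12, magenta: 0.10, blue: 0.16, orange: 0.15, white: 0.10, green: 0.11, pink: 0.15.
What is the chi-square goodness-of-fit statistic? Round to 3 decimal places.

54.161

Expected counts E_i = n·p_i: 171×0.11 = 18.81, 171×0.12 = 20.52, 171×0.10 = 17.1, 171×0.16 = 27.36, 171×0.15 = 25.65, 171×0.10 = 17.1, 171×0.11 = 18.81, 171×0.15 = 25.65.
cat          O        E   (O−E)²/E
red         12    18.81     2.4655
purple      16    20.52     0.9956
magenta      3     17.1    11.6263
blue        50    27.36    18.7343
orange      44    25.65    13.1276
white        7     17.1     5.9655
green       19    18.81     0.0019
pink        20    25.65     1.2445
Sum = 54.161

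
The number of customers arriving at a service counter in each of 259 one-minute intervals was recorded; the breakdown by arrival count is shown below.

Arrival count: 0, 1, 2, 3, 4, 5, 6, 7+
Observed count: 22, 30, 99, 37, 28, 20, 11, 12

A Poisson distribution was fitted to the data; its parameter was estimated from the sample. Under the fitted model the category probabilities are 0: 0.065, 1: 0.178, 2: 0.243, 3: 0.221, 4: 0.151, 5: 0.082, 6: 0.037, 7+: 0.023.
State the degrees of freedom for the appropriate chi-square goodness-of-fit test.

6

There are k = 8 categories and 1 parameter estimated from the data, so df = 8 − 1 − 1 = 6.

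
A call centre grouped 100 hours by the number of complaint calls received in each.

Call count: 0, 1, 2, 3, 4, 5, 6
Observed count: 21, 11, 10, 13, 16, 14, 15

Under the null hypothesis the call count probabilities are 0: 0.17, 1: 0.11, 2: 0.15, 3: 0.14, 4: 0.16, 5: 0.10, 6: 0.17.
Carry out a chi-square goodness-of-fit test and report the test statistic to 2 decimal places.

Expected counts E_i = n·p_i: 100×0.17 = 17, 100×0.11 = 11, 100×0.15 = 15, 100×0.14 = 14, 100×0.16 = 16, 100×0.10 = 10, 100×0.17 = 17.
cat         O        E   (O−E)²/E
0          21       17      0.941
1          11       11      0.000
2          10       15      1.667
3          13       14      0.071
4          16       16      0.000
5          14       10      1.600
6          15       17      0.235
Sum = 4.51

4.51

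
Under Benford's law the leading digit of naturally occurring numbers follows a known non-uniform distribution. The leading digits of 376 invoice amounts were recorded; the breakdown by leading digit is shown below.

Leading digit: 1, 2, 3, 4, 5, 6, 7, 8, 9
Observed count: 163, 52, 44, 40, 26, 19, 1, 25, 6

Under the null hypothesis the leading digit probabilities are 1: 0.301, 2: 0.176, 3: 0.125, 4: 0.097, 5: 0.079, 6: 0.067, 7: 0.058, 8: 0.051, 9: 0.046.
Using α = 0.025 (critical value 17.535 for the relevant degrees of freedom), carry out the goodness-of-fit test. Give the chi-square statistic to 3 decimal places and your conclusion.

Expected counts E_i = n·p_i: 376×0.301 = 113.176, 376×0.176 = 66.176, 376×0.125 = 47, 376×0.097 = 36.472, 376×0.079 = 29.704, 376×0.067 = 25.192, 376×0.058 = 21.808, 376×0.051 = 19.176, 376×0.046 = 17.296.
1: (163 − 113.176)²/113.176 = 2482.430976/113.176 = 21.9343
2: (52 − 66.176)²/66.176 = 200.958976/66.176 = 3.0367
3: (44 − 47)²/47 = 9/47 = 0.1915
4: (40 − 36.472)²/36.472 = 12.446784/36.472 = 0.3413
5: (26 − 29.704)²/29.704 = 13.719616/29.704 = 0.4619
6: (19 − 25.192)²/25.192 = 38.340864/25.192 = 1.5219
7: (1 − 21.808)²/21.808 = 432.972864/21.808 = 19.8539
8: (25 − 19.176)²/19.176 = 33.918976/19.176 = 1.7688
9: (6 − 17.296)²/17.296 = 127.599616/17.296 = 7.3774
Sum = 56.488
df = 8. Since 56.488 > 17.535, we reject H₀.

56.488; reject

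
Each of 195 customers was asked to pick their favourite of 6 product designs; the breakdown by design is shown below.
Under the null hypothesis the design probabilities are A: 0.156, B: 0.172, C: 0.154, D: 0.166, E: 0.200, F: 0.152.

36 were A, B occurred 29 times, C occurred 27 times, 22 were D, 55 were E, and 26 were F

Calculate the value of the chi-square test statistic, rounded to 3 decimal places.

12.277

Expected counts E_i = n·p_i: 195×0.156 = 30.42, 195×0.172 = 33.54, 195×0.154 = 30.03, 195×0.166 = 32.37, 195×0.200 = 39, 195×0.152 = 29.64.
A: (36 − 30.42)²/30.42 = 31.1364/30.42 = 1.0236
B: (29 − 33.54)²/33.54 = 20.6116/33.54 = 0.6145
C: (27 − 30.03)²/30.03 = 9.1809/30.03 = 0.3057
D: (22 − 32.37)²/32.37 = 107.5369/32.37 = 3.3221
E: (55 − 39)²/39 = 256/39 = 6.5641
F: (26 − 29.64)²/29.64 = 13.2496/29.64 = 0.4470
Sum = 12.277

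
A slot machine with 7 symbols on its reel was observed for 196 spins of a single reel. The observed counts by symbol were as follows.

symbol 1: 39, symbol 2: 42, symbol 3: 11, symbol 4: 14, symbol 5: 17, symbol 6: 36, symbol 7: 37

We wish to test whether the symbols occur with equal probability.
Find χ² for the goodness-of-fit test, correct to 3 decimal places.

Expected count for each of the 7 categories: 196/7 = 28.
χ² = (39−28)²/28 + (42−28)²/28 + (11−28)²/28 + (14−28)²/28 + (17−28)²/28 + (36−28)²/28 + (37−28)²/28
   = 4.3214 + 7.0000 + 10.3214 + 7.0000 + 4.3214 + 2.2857 + 2.8929
Sum = 38.143

38.143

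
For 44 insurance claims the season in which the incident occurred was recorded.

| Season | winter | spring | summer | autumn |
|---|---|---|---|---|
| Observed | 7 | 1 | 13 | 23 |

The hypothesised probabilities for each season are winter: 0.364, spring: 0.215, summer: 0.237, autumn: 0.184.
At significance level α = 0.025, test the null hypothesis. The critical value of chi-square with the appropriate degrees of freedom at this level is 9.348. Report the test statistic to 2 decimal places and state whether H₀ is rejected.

Expected counts E_i = n·p_i: 44×0.364 = 16.016, 44×0.215 = 9.46, 44×0.237 = 10.428, 44×0.184 = 8.096.
χ² = (7−16.016)²/16.016 + (1−9.46)²/9.46 + (13−10.428)²/10.428 + (23−8.096)²/8.096
   = 5.075 + 7.566 + 0.634 + 27.437
Sum = 40.71
df = 3. Since 40.71 > 9.348, we reject H₀.

40.71; reject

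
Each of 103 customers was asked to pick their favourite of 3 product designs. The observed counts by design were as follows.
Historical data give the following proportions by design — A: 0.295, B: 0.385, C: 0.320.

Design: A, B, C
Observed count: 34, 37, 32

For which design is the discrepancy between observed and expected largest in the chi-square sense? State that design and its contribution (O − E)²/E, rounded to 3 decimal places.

Expected counts E_i = n·p_i: 103×0.295 = 30.385, 103×0.385 = 39.655, 103×0.320 = 32.96.
χ² = (34−30.385)²/30.385 + (37−39.655)²/39.655 + (32−32.96)²/32.96
   = 0.4301 + 0.1778 + 0.0280
The largest term is for A: 0.430.

A, 0.430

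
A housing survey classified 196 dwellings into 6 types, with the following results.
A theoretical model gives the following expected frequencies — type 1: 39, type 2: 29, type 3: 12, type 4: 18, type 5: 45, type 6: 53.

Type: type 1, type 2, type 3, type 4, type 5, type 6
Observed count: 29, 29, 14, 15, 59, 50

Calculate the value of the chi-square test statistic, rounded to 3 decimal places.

cat         O        E   (O−E)²/E
type 1     29       39     2.5641
type 2     29       29     0.0000
type 3     14       12     0.3333
type 4     15       18     0.5000
type 5     59       45     4.3556
type 6     50       53     0.1698
Sum = 7.923

7.923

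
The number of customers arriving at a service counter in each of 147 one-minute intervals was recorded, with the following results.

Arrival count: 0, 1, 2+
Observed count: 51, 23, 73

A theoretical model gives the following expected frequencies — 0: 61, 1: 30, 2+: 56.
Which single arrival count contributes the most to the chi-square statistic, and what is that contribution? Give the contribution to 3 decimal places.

χ² = (51−61)²/61 + (23−30)²/30 + (73−56)²/56
   = 1.6393 + 1.6333 + 5.1607
The largest term is for 2+: 5.161.

2+, 5.161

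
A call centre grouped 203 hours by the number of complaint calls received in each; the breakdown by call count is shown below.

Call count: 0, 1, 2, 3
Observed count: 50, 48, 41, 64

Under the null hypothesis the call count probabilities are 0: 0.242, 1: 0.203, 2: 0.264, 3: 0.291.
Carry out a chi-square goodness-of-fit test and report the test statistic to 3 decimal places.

4.504

Expected counts E_i = n·p_i: 203×0.242 = 49.126, 203×0.203 = 41.209, 203×0.264 = 53.592, 203×0.291 = 59.073.
cat         O        E   (O−E)²/E
0          50   49.126     0.0155
1          48   41.209     1.1191
2          41   53.592     2.9586
3          64   59.073     0.4109
Sum = 4.504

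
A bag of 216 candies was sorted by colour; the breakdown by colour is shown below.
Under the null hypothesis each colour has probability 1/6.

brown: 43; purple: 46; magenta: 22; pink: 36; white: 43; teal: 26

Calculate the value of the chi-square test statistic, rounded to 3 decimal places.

Expected count for each of the 6 categories: 216/6 = 36.
χ² = (43−36)²/36 + (46−36)²/36 + (22−36)²/36 + (36−36)²/36 + (43−36)²/36 + (26−36)²/36
   = 1.3611 + 2.7778 + 5.4444 + 0.0000 + 1.3611 + 2.7778
Sum = 13.722

13.722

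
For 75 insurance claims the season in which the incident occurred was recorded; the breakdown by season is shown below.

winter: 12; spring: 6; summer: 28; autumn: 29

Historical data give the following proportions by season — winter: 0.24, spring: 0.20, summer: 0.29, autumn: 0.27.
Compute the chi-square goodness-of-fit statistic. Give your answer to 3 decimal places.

12.977

Expected counts E_i = n·p_i: 75×0.24 = 18, 75×0.20 = 15, 75×0.29 = 21.75, 75×0.27 = 20.25.
cat         O        E   (O−E)²/E
winter     12       18     2.0000
spring      6       15     5.4000
summer     28    21.75     1.7960
autumn     29    20.25     3.7809
Sum = 12.977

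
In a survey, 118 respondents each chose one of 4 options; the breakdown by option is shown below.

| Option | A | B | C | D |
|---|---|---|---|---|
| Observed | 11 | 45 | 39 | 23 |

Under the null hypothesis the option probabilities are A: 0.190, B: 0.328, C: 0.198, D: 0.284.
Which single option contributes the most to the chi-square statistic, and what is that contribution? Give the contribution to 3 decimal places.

C, 10.464

Expected counts E_i = n·p_i: 118×0.190 = 22.42, 118×0.328 = 38.704, 118×0.198 = 23.364, 118×0.284 = 33.512.
χ² = (11−22.42)²/22.42 + (45−38.704)²/38.704 + (39−23.364)²/23.364 + (23−33.512)²/33.512
   = 5.8170 + 1.0242 + 10.4642 + 3.2974
The largest term is for C: 10.464.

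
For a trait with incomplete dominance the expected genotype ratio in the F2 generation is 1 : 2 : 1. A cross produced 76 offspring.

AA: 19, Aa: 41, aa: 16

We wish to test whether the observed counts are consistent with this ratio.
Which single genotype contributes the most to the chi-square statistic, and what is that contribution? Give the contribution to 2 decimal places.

Ratio total = 4. Expected counts: 76×1/4 = 19, 76×2/4 = 38, 76×1/4 = 19.
cat         O        E   (O−E)²/E
AA         19       19      0.000
Aa         41       38      0.237
aa         16       19      0.474
The largest term is for aa: 0.47.

aa, 0.47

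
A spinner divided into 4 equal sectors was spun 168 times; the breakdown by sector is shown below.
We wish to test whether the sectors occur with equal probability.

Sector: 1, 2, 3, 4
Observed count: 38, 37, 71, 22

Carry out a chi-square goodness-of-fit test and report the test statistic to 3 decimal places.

Under H₀ each category has probability 1/4, so each expected count is 168/4 = 42.
cat         O        E   (O−E)²/E
1          38       42     0.3810
2          37       42     0.5952
3          71       42    20.0238
4          22       42     9.5238
Sum = 30.524

30.524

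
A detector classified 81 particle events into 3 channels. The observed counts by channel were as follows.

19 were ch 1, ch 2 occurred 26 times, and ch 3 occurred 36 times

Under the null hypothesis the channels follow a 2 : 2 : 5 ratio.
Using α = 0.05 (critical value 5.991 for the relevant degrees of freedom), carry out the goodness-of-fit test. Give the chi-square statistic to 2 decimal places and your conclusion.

5.41; do not reject

Ratio total = 9. Expected counts: 81×2/9 = 18, 81×2/9 = 18, 81×5/9 = 45.
cat         O        E   (O−E)²/E
ch 1       19       18      0.056
ch 2       26       18      3.556
ch 3       36       45      1.800
Sum = 5.41
df = 2. Since 5.41 < 5.991, we do not reject H₀.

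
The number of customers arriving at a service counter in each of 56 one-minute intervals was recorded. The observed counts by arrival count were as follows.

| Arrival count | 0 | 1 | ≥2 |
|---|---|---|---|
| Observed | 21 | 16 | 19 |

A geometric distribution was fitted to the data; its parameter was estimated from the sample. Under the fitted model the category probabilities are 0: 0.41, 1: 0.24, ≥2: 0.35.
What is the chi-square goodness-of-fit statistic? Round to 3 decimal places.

Expected counts E_i = n·p_i: 56×0.41 = 22.96, 56×0.24 = 13.44, 56×0.35 = 19.6.
cat         O        E   (O−E)²/E
0          21    22.96     0.1673
1          16    13.44     0.4876
≥2         19     19.6     0.0184
Sum = 0.673

0.673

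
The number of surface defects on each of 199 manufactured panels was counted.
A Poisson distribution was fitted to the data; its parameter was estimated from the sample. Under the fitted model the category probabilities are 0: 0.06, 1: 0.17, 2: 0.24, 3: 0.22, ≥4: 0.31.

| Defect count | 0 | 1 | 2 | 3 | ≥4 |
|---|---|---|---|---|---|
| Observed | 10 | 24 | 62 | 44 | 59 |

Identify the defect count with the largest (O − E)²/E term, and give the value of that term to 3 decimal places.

Expected counts E_i = n·p_i: 199×0.06 = 11.94, 199×0.17 = 33.83, 199×0.24 = 47.76, 199×0.22 = 43.78, 199×0.31 = 61.69.
0: (10 − 11.94)²/11.94 = 3.7636/11.94 = 0.3152
1: (24 − 33.83)²/33.83 = 96.6289/33.83 = 2.8563
2: (62 − 47.76)²/47.76 = 202.7776/47.76 = 4.2458
3: (44 − 43.78)²/43.78 = 0.0484/43.78 = 0.0011
≥4: (59 − 61.69)²/61.69 = 7.2361/61.69 = 0.1173
The largest term is for 2: 4.246.

2, 4.246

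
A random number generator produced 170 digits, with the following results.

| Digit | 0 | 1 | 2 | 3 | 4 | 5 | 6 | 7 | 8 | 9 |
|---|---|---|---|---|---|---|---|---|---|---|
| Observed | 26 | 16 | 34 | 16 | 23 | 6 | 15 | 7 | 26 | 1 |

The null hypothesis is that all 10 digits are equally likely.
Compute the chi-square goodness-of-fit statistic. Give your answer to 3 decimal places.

Expected count for each of the 10 categories: 170/10 = 17.
cat         O        E   (O−E)²/E
0          26       17     4.7647
1          16       17     0.0588
2          34       17    17.0000
3          16       17     0.0588
4          23       17     2.1176
5           6       17     7.1176
6          15       17     0.2353
7           7       17     5.8824
8          26       17     4.7647
9           1       17    15.0588
Sum = 57.059

57.059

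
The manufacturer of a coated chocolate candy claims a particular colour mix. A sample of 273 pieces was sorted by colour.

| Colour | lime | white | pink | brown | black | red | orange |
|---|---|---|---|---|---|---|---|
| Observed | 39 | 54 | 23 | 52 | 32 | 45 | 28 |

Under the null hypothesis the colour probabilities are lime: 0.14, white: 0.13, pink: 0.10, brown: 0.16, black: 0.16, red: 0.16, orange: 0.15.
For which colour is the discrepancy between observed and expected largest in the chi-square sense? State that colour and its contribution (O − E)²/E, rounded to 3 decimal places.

white, 9.654

Expected counts E_i = n·p_i: 273×0.14 = 38.22, 273×0.13 = 35.49, 273×0.10 = 27.3, 273×0.16 = 43.68, 273×0.16 = 43.68, 273×0.16 = 43.68, 273×0.15 = 40.95.
cat         O        E   (O−E)²/E
lime       39    38.22     0.0159
white      54    35.49     9.6540
pink       23     27.3     0.6773
brown      52    43.68     1.5848
black      32    43.68     3.1232
red        45    43.68     0.0399
orange     28    40.95     4.0953
The largest term is for white: 9.654.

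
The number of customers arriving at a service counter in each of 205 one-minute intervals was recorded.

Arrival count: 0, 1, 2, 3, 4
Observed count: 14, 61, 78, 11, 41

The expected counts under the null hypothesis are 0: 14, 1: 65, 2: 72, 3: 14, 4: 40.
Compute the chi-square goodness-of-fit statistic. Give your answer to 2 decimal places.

1.41

cat         O        E   (O−E)²/E
0          14       14      0.000
1          61       65      0.246
2          78       72      0.500
3          11       14      0.643
4          41       40      0.025
Sum = 1.41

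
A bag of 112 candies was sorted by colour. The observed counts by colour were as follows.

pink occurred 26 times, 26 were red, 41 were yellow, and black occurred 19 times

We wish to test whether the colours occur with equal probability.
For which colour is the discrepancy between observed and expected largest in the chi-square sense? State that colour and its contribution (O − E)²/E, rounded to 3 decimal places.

yellow, 6.036

Expected count for each of the 4 categories: 112/4 = 28.
cat         O        E   (O−E)²/E
pink       26       28     0.1429
red        26       28     0.1429
yellow     41       28     6.0357
black      19       28     2.8929
The largest term is for yellow: 6.036.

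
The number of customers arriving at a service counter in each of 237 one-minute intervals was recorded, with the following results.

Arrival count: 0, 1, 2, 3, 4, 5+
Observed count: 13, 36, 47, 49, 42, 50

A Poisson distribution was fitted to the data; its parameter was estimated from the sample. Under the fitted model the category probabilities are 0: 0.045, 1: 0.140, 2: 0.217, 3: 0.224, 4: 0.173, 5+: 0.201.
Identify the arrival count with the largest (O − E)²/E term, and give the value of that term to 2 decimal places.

Expected counts E_i = n·p_i: 237×0.045 = 10.665, 237×0.140 = 33.18, 237×0.217 = 51.429, 237×0.224 = 53.088, 237×0.173 = 41.001, 237×0.201 = 47.637.
χ² = (13−10.665)²/10.665 + (36−33.18)²/33.18 + (47−51.429)²/51.429 + (49−53.088)²/53.088 + (42−41.001)²/41.001 + (50−47.637)²/47.637
   = 0.511 + 0.240 + 0.381 + 0.315 + 0.024 + 0.117
The largest term is for 0: 0.51.

0, 0.51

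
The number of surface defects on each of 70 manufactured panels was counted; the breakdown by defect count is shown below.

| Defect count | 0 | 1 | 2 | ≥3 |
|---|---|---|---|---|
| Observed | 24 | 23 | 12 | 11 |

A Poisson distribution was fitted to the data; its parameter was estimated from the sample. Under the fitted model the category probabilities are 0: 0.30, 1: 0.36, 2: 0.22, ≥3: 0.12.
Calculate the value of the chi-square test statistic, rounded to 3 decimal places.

Expected counts E_i = n·p_i: 70×0.30 = 21, 70×0.36 = 25.2, 70×0.22 = 15.4, 70×0.12 = 8.4.
0: (24 − 21)²/21 = 9/21 = 0.4286
1: (23 − 25.2)²/25.2 = 4.84/25.2 = 0.1921
2: (12 − 15.4)²/15.4 = 11.56/15.4 = 0.7506
≥3: (11 − 8.4)²/8.4 = 6.76/8.4 = 0.8048
Sum = 2.176

2.176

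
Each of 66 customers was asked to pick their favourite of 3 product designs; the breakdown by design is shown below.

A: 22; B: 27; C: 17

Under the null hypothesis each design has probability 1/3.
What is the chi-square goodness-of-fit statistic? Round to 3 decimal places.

Expected count for each of the 3 categories: 66/3 = 22.
cat         O        E   (O−E)²/E
A          22       22     0.0000
B          27       22     1.1364
C          17       22     1.1364
Sum = 2.273

2.273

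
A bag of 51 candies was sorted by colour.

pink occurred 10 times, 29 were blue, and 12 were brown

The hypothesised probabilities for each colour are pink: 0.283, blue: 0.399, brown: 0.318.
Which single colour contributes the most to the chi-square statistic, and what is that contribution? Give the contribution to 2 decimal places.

blue, 3.68

Expected counts E_i = n·p_i: 51×0.283 = 14.433, 51×0.399 = 20.349, 51×0.318 = 16.218.
pink: (10 − 14.433)²/14.433 = 19.651489/14.433 = 1.362
blue: (29 − 20.349)²/20.349 = 74.839801/20.349 = 3.678
brown: (12 − 16.218)²/16.218 = 17.791524/16.218 = 1.097
The largest term is for blue: 3.68.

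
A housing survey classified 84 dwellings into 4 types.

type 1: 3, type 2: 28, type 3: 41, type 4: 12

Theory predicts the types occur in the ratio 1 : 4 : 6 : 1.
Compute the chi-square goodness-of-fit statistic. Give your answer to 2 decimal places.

Ratio total = 12. Expected counts: 84×1/12 = 7, 84×4/12 = 28, 84×6/12 = 42, 84×1/12 = 7.
χ² = (3−7)²/7 + (28−28)²/28 + (41−42)²/42 + (12−7)²/7
   = 2.286 + 0.000 + 0.024 + 3.571
Sum = 5.88

5.88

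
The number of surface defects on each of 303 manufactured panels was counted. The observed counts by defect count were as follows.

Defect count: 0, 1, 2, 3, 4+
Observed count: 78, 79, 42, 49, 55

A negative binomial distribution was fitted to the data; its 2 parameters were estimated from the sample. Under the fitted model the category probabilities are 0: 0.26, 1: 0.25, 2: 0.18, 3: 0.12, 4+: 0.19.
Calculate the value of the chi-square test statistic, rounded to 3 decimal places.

7.539

Expected counts E_i = n·p_i: 303×0.26 = 78.78, 303×0.25 = 75.75, 303×0.18 = 54.54, 303×0.12 = 36.36, 303×0.19 = 57.57.
cat         O        E   (O−E)²/E
0          78    78.78     0.0077
1          79    75.75     0.1394
2          42    54.54     2.8832
3          49    36.36     4.3941
4+         55    57.57     0.1147
Sum = 7.539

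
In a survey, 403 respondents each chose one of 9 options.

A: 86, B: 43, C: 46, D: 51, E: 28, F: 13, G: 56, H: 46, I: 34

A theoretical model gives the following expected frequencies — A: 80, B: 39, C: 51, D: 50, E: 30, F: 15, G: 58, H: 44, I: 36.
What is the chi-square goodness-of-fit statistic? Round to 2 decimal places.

χ² = (86−80)²/80 + (43−39)²/39 + (46−51)²/51 + (51−50)²/50 + (28−30)²/30 + (13−15)²/15 + (56−58)²/58 + (46−44)²/44 + (34−36)²/36
   = 0.450 + 0.410 + 0.490 + 0.020 + 0.133 + 0.267 + 0.069 + 0.091 + 0.111
Sum = 2.04

2.04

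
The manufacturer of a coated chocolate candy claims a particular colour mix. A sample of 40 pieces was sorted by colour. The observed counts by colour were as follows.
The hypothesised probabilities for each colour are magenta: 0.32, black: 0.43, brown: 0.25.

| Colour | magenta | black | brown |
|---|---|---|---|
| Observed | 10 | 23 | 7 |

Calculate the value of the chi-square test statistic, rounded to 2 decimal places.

3.47

Expected counts E_i = n·p_i: 40×0.32 = 12.8, 40×0.43 = 17.2, 40×0.25 = 10.
χ² = (10−12.8)²/12.8 + (23−17.2)²/17.2 + (7−10)²/10
   = 0.613 + 1.956 + 0.900
Sum = 3.47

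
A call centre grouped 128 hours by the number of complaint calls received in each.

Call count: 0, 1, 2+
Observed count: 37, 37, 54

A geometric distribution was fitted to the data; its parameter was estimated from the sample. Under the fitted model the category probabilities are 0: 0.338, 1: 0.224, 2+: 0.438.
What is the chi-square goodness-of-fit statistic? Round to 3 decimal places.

Expected counts E_i = n·p_i: 128×0.338 = 43.264, 128×0.224 = 28.672, 128×0.438 = 56.064.
cat         O        E   (O−E)²/E
0          37   43.264     0.9069
1          37   28.672     2.4189
2+         54   56.064     0.0760
Sum = 3.402

3.402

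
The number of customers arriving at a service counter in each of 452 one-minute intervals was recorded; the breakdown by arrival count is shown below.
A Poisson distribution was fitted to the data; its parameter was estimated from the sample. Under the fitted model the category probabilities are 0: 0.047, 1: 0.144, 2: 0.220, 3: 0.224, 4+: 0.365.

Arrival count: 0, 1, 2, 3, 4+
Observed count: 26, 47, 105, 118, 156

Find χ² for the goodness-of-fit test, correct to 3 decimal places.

Expected counts E_i = n·p_i: 452×0.047 = 21.244, 452×0.144 = 65.088, 452×0.220 = 99.44, 452×0.224 = 101.248, 452×0.365 = 164.98.
0: (26 − 21.244)²/21.244 = 22.619536/21.244 = 1.0647
1: (47 − 65.088)²/65.088 = 327.175744/65.088 = 5.0267
2: (105 − 99.44)²/99.44 = 30.9136/99.44 = 0.3109
3: (118 − 101.248)²/101.248 = 280.629504/101.248 = 2.7717
4+: (156 − 164.98)²/164.98 = 80.6404/164.98 = 0.4888
Sum = 9.663

9.663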